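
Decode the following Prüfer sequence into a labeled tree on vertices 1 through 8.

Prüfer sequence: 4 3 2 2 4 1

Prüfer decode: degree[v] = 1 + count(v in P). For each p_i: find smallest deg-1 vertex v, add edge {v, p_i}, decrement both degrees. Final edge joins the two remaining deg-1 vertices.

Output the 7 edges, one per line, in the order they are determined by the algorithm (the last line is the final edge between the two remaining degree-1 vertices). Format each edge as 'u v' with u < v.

Initial degrees: {1:2, 2:3, 3:2, 4:3, 5:1, 6:1, 7:1, 8:1}
Step 1: smallest deg-1 vertex = 5, p_1 = 4. Add edge {4,5}. Now deg[5]=0, deg[4]=2.
Step 2: smallest deg-1 vertex = 6, p_2 = 3. Add edge {3,6}. Now deg[6]=0, deg[3]=1.
Step 3: smallest deg-1 vertex = 3, p_3 = 2. Add edge {2,3}. Now deg[3]=0, deg[2]=2.
Step 4: smallest deg-1 vertex = 7, p_4 = 2. Add edge {2,7}. Now deg[7]=0, deg[2]=1.
Step 5: smallest deg-1 vertex = 2, p_5 = 4. Add edge {2,4}. Now deg[2]=0, deg[4]=1.
Step 6: smallest deg-1 vertex = 4, p_6 = 1. Add edge {1,4}. Now deg[4]=0, deg[1]=1.
Final: two remaining deg-1 vertices are 1, 8. Add edge {1,8}.

Answer: 4 5
3 6
2 3
2 7
2 4
1 4
1 8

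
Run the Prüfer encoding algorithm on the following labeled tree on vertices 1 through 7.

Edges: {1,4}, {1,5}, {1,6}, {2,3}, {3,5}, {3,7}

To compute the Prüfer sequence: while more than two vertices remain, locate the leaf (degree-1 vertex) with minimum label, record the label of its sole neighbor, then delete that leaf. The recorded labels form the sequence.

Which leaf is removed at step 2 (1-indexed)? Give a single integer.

Answer: 4

Derivation:
Step 1: current leaves = {2,4,6,7}. Remove leaf 2 (neighbor: 3).
Step 2: current leaves = {4,6,7}. Remove leaf 4 (neighbor: 1).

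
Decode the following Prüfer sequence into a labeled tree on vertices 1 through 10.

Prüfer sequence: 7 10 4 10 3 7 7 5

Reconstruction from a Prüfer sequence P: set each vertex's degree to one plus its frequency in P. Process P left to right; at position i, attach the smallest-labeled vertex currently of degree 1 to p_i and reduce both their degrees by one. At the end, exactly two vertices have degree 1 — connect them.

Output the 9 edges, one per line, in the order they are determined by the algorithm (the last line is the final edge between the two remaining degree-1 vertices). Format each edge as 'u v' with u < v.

Initial degrees: {1:1, 2:1, 3:2, 4:2, 5:2, 6:1, 7:4, 8:1, 9:1, 10:3}
Step 1: smallest deg-1 vertex = 1, p_1 = 7. Add edge {1,7}. Now deg[1]=0, deg[7]=3.
Step 2: smallest deg-1 vertex = 2, p_2 = 10. Add edge {2,10}. Now deg[2]=0, deg[10]=2.
Step 3: smallest deg-1 vertex = 6, p_3 = 4. Add edge {4,6}. Now deg[6]=0, deg[4]=1.
Step 4: smallest deg-1 vertex = 4, p_4 = 10. Add edge {4,10}. Now deg[4]=0, deg[10]=1.
Step 5: smallest deg-1 vertex = 8, p_5 = 3. Add edge {3,8}. Now deg[8]=0, deg[3]=1.
Step 6: smallest deg-1 vertex = 3, p_6 = 7. Add edge {3,7}. Now deg[3]=0, deg[7]=2.
Step 7: smallest deg-1 vertex = 9, p_7 = 7. Add edge {7,9}. Now deg[9]=0, deg[7]=1.
Step 8: smallest deg-1 vertex = 7, p_8 = 5. Add edge {5,7}. Now deg[7]=0, deg[5]=1.
Final: two remaining deg-1 vertices are 5, 10. Add edge {5,10}.

Answer: 1 7
2 10
4 6
4 10
3 8
3 7
7 9
5 7
5 10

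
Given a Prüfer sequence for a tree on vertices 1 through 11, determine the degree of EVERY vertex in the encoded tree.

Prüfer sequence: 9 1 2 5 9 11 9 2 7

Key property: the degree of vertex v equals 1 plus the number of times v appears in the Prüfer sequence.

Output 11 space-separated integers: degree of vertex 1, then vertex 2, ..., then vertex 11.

p_1 = 9: count[9] becomes 1
p_2 = 1: count[1] becomes 1
p_3 = 2: count[2] becomes 1
p_4 = 5: count[5] becomes 1
p_5 = 9: count[9] becomes 2
p_6 = 11: count[11] becomes 1
p_7 = 9: count[9] becomes 3
p_8 = 2: count[2] becomes 2
p_9 = 7: count[7] becomes 1
Degrees (1 + count): deg[1]=1+1=2, deg[2]=1+2=3, deg[3]=1+0=1, deg[4]=1+0=1, deg[5]=1+1=2, deg[6]=1+0=1, deg[7]=1+1=2, deg[8]=1+0=1, deg[9]=1+3=4, deg[10]=1+0=1, deg[11]=1+1=2

Answer: 2 3 1 1 2 1 2 1 4 1 2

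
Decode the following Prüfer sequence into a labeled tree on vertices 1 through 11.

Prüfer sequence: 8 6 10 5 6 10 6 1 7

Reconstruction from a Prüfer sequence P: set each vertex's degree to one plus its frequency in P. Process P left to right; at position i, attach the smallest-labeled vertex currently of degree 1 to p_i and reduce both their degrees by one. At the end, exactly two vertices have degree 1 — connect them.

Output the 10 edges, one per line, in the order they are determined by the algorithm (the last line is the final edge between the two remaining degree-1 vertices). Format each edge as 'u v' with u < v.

Answer: 2 8
3 6
4 10
5 8
5 6
9 10
6 10
1 6
1 7
7 11

Derivation:
Initial degrees: {1:2, 2:1, 3:1, 4:1, 5:2, 6:4, 7:2, 8:2, 9:1, 10:3, 11:1}
Step 1: smallest deg-1 vertex = 2, p_1 = 8. Add edge {2,8}. Now deg[2]=0, deg[8]=1.
Step 2: smallest deg-1 vertex = 3, p_2 = 6. Add edge {3,6}. Now deg[3]=0, deg[6]=3.
Step 3: smallest deg-1 vertex = 4, p_3 = 10. Add edge {4,10}. Now deg[4]=0, deg[10]=2.
Step 4: smallest deg-1 vertex = 8, p_4 = 5. Add edge {5,8}. Now deg[8]=0, deg[5]=1.
Step 5: smallest deg-1 vertex = 5, p_5 = 6. Add edge {5,6}. Now deg[5]=0, deg[6]=2.
Step 6: smallest deg-1 vertex = 9, p_6 = 10. Add edge {9,10}. Now deg[9]=0, deg[10]=1.
Step 7: smallest deg-1 vertex = 10, p_7 = 6. Add edge {6,10}. Now deg[10]=0, deg[6]=1.
Step 8: smallest deg-1 vertex = 6, p_8 = 1. Add edge {1,6}. Now deg[6]=0, deg[1]=1.
Step 9: smallest deg-1 vertex = 1, p_9 = 7. Add edge {1,7}. Now deg[1]=0, deg[7]=1.
Final: two remaining deg-1 vertices are 7, 11. Add edge {7,11}.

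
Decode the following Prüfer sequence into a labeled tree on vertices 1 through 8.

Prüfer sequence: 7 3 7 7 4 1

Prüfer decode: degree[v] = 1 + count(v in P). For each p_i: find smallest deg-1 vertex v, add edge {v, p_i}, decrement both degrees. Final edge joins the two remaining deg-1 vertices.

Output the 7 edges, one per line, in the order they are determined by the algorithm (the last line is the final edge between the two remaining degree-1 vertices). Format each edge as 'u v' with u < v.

Initial degrees: {1:2, 2:1, 3:2, 4:2, 5:1, 6:1, 7:4, 8:1}
Step 1: smallest deg-1 vertex = 2, p_1 = 7. Add edge {2,7}. Now deg[2]=0, deg[7]=3.
Step 2: smallest deg-1 vertex = 5, p_2 = 3. Add edge {3,5}. Now deg[5]=0, deg[3]=1.
Step 3: smallest deg-1 vertex = 3, p_3 = 7. Add edge {3,7}. Now deg[3]=0, deg[7]=2.
Step 4: smallest deg-1 vertex = 6, p_4 = 7. Add edge {6,7}. Now deg[6]=0, deg[7]=1.
Step 5: smallest deg-1 vertex = 7, p_5 = 4. Add edge {4,7}. Now deg[7]=0, deg[4]=1.
Step 6: smallest deg-1 vertex = 4, p_6 = 1. Add edge {1,4}. Now deg[4]=0, deg[1]=1.
Final: two remaining deg-1 vertices are 1, 8. Add edge {1,8}.

Answer: 2 7
3 5
3 7
6 7
4 7
1 4
1 8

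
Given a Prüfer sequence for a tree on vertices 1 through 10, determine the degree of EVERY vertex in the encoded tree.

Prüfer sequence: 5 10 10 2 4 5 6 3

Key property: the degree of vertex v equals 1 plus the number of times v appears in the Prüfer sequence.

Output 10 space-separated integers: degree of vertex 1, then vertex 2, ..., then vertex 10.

p_1 = 5: count[5] becomes 1
p_2 = 10: count[10] becomes 1
p_3 = 10: count[10] becomes 2
p_4 = 2: count[2] becomes 1
p_5 = 4: count[4] becomes 1
p_6 = 5: count[5] becomes 2
p_7 = 6: count[6] becomes 1
p_8 = 3: count[3] becomes 1
Degrees (1 + count): deg[1]=1+0=1, deg[2]=1+1=2, deg[3]=1+1=2, deg[4]=1+1=2, deg[5]=1+2=3, deg[6]=1+1=2, deg[7]=1+0=1, deg[8]=1+0=1, deg[9]=1+0=1, deg[10]=1+2=3

Answer: 1 2 2 2 3 2 1 1 1 3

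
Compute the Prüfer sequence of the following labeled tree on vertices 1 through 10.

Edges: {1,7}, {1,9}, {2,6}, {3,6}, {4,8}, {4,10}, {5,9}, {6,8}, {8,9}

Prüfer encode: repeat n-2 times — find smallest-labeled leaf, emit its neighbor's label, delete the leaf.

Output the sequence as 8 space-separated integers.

Step 1: leaves = {2,3,5,7,10}. Remove smallest leaf 2, emit neighbor 6.
Step 2: leaves = {3,5,7,10}. Remove smallest leaf 3, emit neighbor 6.
Step 3: leaves = {5,6,7,10}. Remove smallest leaf 5, emit neighbor 9.
Step 4: leaves = {6,7,10}. Remove smallest leaf 6, emit neighbor 8.
Step 5: leaves = {7,10}. Remove smallest leaf 7, emit neighbor 1.
Step 6: leaves = {1,10}. Remove smallest leaf 1, emit neighbor 9.
Step 7: leaves = {9,10}. Remove smallest leaf 9, emit neighbor 8.
Step 8: leaves = {8,10}. Remove smallest leaf 8, emit neighbor 4.
Done: 2 vertices remain (4, 10). Sequence = [6 6 9 8 1 9 8 4]

Answer: 6 6 9 8 1 9 8 4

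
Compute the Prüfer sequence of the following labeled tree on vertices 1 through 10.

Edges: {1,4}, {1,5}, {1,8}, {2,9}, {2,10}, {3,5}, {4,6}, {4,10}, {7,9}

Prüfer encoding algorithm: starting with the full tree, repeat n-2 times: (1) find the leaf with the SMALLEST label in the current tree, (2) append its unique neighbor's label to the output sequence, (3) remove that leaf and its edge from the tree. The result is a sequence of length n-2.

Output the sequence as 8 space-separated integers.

Step 1: leaves = {3,6,7,8}. Remove smallest leaf 3, emit neighbor 5.
Step 2: leaves = {5,6,7,8}. Remove smallest leaf 5, emit neighbor 1.
Step 3: leaves = {6,7,8}. Remove smallest leaf 6, emit neighbor 4.
Step 4: leaves = {7,8}. Remove smallest leaf 7, emit neighbor 9.
Step 5: leaves = {8,9}. Remove smallest leaf 8, emit neighbor 1.
Step 6: leaves = {1,9}. Remove smallest leaf 1, emit neighbor 4.
Step 7: leaves = {4,9}. Remove smallest leaf 4, emit neighbor 10.
Step 8: leaves = {9,10}. Remove smallest leaf 9, emit neighbor 2.
Done: 2 vertices remain (2, 10). Sequence = [5 1 4 9 1 4 10 2]

Answer: 5 1 4 9 1 4 10 2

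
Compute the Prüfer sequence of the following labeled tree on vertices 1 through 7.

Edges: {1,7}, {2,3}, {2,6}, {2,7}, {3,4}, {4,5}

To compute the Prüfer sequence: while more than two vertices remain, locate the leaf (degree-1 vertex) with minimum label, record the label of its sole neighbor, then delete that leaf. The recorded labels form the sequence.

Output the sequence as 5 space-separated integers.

Answer: 7 4 3 2 2

Derivation:
Step 1: leaves = {1,5,6}. Remove smallest leaf 1, emit neighbor 7.
Step 2: leaves = {5,6,7}. Remove smallest leaf 5, emit neighbor 4.
Step 3: leaves = {4,6,7}. Remove smallest leaf 4, emit neighbor 3.
Step 4: leaves = {3,6,7}. Remove smallest leaf 3, emit neighbor 2.
Step 5: leaves = {6,7}. Remove smallest leaf 6, emit neighbor 2.
Done: 2 vertices remain (2, 7). Sequence = [7 4 3 2 2]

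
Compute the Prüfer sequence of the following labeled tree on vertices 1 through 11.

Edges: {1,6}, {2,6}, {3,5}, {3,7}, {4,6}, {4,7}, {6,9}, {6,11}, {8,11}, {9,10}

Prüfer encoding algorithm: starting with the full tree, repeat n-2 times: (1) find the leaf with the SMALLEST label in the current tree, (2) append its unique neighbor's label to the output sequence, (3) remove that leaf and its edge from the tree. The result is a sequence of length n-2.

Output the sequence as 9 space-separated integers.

Answer: 6 6 3 7 4 6 11 9 6

Derivation:
Step 1: leaves = {1,2,5,8,10}. Remove smallest leaf 1, emit neighbor 6.
Step 2: leaves = {2,5,8,10}. Remove smallest leaf 2, emit neighbor 6.
Step 3: leaves = {5,8,10}. Remove smallest leaf 5, emit neighbor 3.
Step 4: leaves = {3,8,10}. Remove smallest leaf 3, emit neighbor 7.
Step 5: leaves = {7,8,10}. Remove smallest leaf 7, emit neighbor 4.
Step 6: leaves = {4,8,10}. Remove smallest leaf 4, emit neighbor 6.
Step 7: leaves = {8,10}. Remove smallest leaf 8, emit neighbor 11.
Step 8: leaves = {10,11}. Remove smallest leaf 10, emit neighbor 9.
Step 9: leaves = {9,11}. Remove smallest leaf 9, emit neighbor 6.
Done: 2 vertices remain (6, 11). Sequence = [6 6 3 7 4 6 11 9 6]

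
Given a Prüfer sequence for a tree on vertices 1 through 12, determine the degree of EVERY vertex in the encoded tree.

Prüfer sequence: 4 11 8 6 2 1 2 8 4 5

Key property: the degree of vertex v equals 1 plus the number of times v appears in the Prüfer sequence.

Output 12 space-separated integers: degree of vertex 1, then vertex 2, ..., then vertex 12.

p_1 = 4: count[4] becomes 1
p_2 = 11: count[11] becomes 1
p_3 = 8: count[8] becomes 1
p_4 = 6: count[6] becomes 1
p_5 = 2: count[2] becomes 1
p_6 = 1: count[1] becomes 1
p_7 = 2: count[2] becomes 2
p_8 = 8: count[8] becomes 2
p_9 = 4: count[4] becomes 2
p_10 = 5: count[5] becomes 1
Degrees (1 + count): deg[1]=1+1=2, deg[2]=1+2=3, deg[3]=1+0=1, deg[4]=1+2=3, deg[5]=1+1=2, deg[6]=1+1=2, deg[7]=1+0=1, deg[8]=1+2=3, deg[9]=1+0=1, deg[10]=1+0=1, deg[11]=1+1=2, deg[12]=1+0=1

Answer: 2 3 1 3 2 2 1 3 1 1 2 1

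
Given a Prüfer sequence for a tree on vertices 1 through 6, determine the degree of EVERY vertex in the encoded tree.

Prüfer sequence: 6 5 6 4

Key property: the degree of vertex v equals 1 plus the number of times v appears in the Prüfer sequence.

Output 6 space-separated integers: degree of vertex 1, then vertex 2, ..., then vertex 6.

Answer: 1 1 1 2 2 3

Derivation:
p_1 = 6: count[6] becomes 1
p_2 = 5: count[5] becomes 1
p_3 = 6: count[6] becomes 2
p_4 = 4: count[4] becomes 1
Degrees (1 + count): deg[1]=1+0=1, deg[2]=1+0=1, deg[3]=1+0=1, deg[4]=1+1=2, deg[5]=1+1=2, deg[6]=1+2=3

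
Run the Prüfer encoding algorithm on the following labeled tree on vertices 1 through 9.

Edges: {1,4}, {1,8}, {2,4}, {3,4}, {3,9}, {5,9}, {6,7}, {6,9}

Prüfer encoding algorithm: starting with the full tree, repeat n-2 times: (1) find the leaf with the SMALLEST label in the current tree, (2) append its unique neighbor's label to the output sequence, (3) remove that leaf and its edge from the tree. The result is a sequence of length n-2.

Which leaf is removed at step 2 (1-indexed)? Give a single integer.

Step 1: current leaves = {2,5,7,8}. Remove leaf 2 (neighbor: 4).
Step 2: current leaves = {5,7,8}. Remove leaf 5 (neighbor: 9).

Answer: 5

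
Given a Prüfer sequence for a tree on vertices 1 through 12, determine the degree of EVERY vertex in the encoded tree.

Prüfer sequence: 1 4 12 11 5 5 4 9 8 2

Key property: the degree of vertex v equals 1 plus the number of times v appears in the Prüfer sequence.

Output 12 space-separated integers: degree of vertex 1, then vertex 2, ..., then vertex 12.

p_1 = 1: count[1] becomes 1
p_2 = 4: count[4] becomes 1
p_3 = 12: count[12] becomes 1
p_4 = 11: count[11] becomes 1
p_5 = 5: count[5] becomes 1
p_6 = 5: count[5] becomes 2
p_7 = 4: count[4] becomes 2
p_8 = 9: count[9] becomes 1
p_9 = 8: count[8] becomes 1
p_10 = 2: count[2] becomes 1
Degrees (1 + count): deg[1]=1+1=2, deg[2]=1+1=2, deg[3]=1+0=1, deg[4]=1+2=3, deg[5]=1+2=3, deg[6]=1+0=1, deg[7]=1+0=1, deg[8]=1+1=2, deg[9]=1+1=2, deg[10]=1+0=1, deg[11]=1+1=2, deg[12]=1+1=2

Answer: 2 2 1 3 3 1 1 2 2 1 2 2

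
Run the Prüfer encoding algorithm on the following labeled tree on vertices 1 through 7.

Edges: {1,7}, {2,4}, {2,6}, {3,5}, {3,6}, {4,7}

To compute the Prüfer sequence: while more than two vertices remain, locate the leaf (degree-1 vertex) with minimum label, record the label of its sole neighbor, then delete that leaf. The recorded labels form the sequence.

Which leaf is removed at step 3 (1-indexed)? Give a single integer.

Answer: 3

Derivation:
Step 1: current leaves = {1,5}. Remove leaf 1 (neighbor: 7).
Step 2: current leaves = {5,7}. Remove leaf 5 (neighbor: 3).
Step 3: current leaves = {3,7}. Remove leaf 3 (neighbor: 6).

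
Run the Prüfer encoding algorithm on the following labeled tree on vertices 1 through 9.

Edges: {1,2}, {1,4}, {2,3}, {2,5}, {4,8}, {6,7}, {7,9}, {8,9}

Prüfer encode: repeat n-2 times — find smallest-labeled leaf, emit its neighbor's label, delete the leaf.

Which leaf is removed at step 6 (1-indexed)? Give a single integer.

Step 1: current leaves = {3,5,6}. Remove leaf 3 (neighbor: 2).
Step 2: current leaves = {5,6}. Remove leaf 5 (neighbor: 2).
Step 3: current leaves = {2,6}. Remove leaf 2 (neighbor: 1).
Step 4: current leaves = {1,6}. Remove leaf 1 (neighbor: 4).
Step 5: current leaves = {4,6}. Remove leaf 4 (neighbor: 8).
Step 6: current leaves = {6,8}. Remove leaf 6 (neighbor: 7).

Answer: 6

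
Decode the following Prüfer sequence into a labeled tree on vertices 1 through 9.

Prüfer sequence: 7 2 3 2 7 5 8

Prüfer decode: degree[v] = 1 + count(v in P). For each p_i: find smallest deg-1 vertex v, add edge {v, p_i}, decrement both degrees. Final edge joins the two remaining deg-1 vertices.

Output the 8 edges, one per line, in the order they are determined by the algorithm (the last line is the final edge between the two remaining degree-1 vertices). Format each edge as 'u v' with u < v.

Answer: 1 7
2 4
3 6
2 3
2 7
5 7
5 8
8 9

Derivation:
Initial degrees: {1:1, 2:3, 3:2, 4:1, 5:2, 6:1, 7:3, 8:2, 9:1}
Step 1: smallest deg-1 vertex = 1, p_1 = 7. Add edge {1,7}. Now deg[1]=0, deg[7]=2.
Step 2: smallest deg-1 vertex = 4, p_2 = 2. Add edge {2,4}. Now deg[4]=0, deg[2]=2.
Step 3: smallest deg-1 vertex = 6, p_3 = 3. Add edge {3,6}. Now deg[6]=0, deg[3]=1.
Step 4: smallest deg-1 vertex = 3, p_4 = 2. Add edge {2,3}. Now deg[3]=0, deg[2]=1.
Step 5: smallest deg-1 vertex = 2, p_5 = 7. Add edge {2,7}. Now deg[2]=0, deg[7]=1.
Step 6: smallest deg-1 vertex = 7, p_6 = 5. Add edge {5,7}. Now deg[7]=0, deg[5]=1.
Step 7: smallest deg-1 vertex = 5, p_7 = 8. Add edge {5,8}. Now deg[5]=0, deg[8]=1.
Final: two remaining deg-1 vertices are 8, 9. Add edge {8,9}.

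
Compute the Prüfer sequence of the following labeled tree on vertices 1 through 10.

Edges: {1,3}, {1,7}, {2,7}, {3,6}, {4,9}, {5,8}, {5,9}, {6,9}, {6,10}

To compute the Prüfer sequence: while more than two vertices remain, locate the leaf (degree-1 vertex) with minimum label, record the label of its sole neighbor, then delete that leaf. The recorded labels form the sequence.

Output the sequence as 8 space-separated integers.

Step 1: leaves = {2,4,8,10}. Remove smallest leaf 2, emit neighbor 7.
Step 2: leaves = {4,7,8,10}. Remove smallest leaf 4, emit neighbor 9.
Step 3: leaves = {7,8,10}. Remove smallest leaf 7, emit neighbor 1.
Step 4: leaves = {1,8,10}. Remove smallest leaf 1, emit neighbor 3.
Step 5: leaves = {3,8,10}. Remove smallest leaf 3, emit neighbor 6.
Step 6: leaves = {8,10}. Remove smallest leaf 8, emit neighbor 5.
Step 7: leaves = {5,10}. Remove smallest leaf 5, emit neighbor 9.
Step 8: leaves = {9,10}. Remove smallest leaf 9, emit neighbor 6.
Done: 2 vertices remain (6, 10). Sequence = [7 9 1 3 6 5 9 6]

Answer: 7 9 1 3 6 5 9 6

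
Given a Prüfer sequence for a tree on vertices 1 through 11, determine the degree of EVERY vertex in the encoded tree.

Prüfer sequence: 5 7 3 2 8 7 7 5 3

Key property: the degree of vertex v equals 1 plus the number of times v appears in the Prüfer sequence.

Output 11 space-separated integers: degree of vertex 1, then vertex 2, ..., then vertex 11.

p_1 = 5: count[5] becomes 1
p_2 = 7: count[7] becomes 1
p_3 = 3: count[3] becomes 1
p_4 = 2: count[2] becomes 1
p_5 = 8: count[8] becomes 1
p_6 = 7: count[7] becomes 2
p_7 = 7: count[7] becomes 3
p_8 = 5: count[5] becomes 2
p_9 = 3: count[3] becomes 2
Degrees (1 + count): deg[1]=1+0=1, deg[2]=1+1=2, deg[3]=1+2=3, deg[4]=1+0=1, deg[5]=1+2=3, deg[6]=1+0=1, deg[7]=1+3=4, deg[8]=1+1=2, deg[9]=1+0=1, deg[10]=1+0=1, deg[11]=1+0=1

Answer: 1 2 3 1 3 1 4 2 1 1 1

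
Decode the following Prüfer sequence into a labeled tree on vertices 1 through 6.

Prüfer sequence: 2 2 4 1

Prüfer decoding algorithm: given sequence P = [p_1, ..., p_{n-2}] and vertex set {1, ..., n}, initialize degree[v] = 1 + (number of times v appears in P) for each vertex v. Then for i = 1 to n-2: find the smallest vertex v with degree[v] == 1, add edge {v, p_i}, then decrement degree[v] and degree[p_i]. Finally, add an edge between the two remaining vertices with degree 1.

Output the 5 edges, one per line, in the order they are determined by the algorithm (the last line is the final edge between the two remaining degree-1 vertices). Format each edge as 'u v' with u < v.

Answer: 2 3
2 5
2 4
1 4
1 6

Derivation:
Initial degrees: {1:2, 2:3, 3:1, 4:2, 5:1, 6:1}
Step 1: smallest deg-1 vertex = 3, p_1 = 2. Add edge {2,3}. Now deg[3]=0, deg[2]=2.
Step 2: smallest deg-1 vertex = 5, p_2 = 2. Add edge {2,5}. Now deg[5]=0, deg[2]=1.
Step 3: smallest deg-1 vertex = 2, p_3 = 4. Add edge {2,4}. Now deg[2]=0, deg[4]=1.
Step 4: smallest deg-1 vertex = 4, p_4 = 1. Add edge {1,4}. Now deg[4]=0, deg[1]=1.
Final: two remaining deg-1 vertices are 1, 6. Add edge {1,6}.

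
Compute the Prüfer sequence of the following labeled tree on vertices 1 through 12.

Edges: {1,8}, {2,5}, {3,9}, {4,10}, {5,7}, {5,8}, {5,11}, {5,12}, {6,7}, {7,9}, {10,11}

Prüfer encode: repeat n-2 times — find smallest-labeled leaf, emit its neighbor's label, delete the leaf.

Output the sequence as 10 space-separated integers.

Answer: 8 5 9 10 7 5 7 5 11 5

Derivation:
Step 1: leaves = {1,2,3,4,6,12}. Remove smallest leaf 1, emit neighbor 8.
Step 2: leaves = {2,3,4,6,8,12}. Remove smallest leaf 2, emit neighbor 5.
Step 3: leaves = {3,4,6,8,12}. Remove smallest leaf 3, emit neighbor 9.
Step 4: leaves = {4,6,8,9,12}. Remove smallest leaf 4, emit neighbor 10.
Step 5: leaves = {6,8,9,10,12}. Remove smallest leaf 6, emit neighbor 7.
Step 6: leaves = {8,9,10,12}. Remove smallest leaf 8, emit neighbor 5.
Step 7: leaves = {9,10,12}. Remove smallest leaf 9, emit neighbor 7.
Step 8: leaves = {7,10,12}. Remove smallest leaf 7, emit neighbor 5.
Step 9: leaves = {10,12}. Remove smallest leaf 10, emit neighbor 11.
Step 10: leaves = {11,12}. Remove smallest leaf 11, emit neighbor 5.
Done: 2 vertices remain (5, 12). Sequence = [8 5 9 10 7 5 7 5 11 5]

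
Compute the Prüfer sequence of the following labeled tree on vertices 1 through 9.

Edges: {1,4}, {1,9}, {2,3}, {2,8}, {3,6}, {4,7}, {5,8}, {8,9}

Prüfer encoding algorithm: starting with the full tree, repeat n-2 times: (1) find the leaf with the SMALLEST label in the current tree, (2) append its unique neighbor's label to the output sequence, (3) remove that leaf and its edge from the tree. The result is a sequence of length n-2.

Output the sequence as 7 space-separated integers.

Answer: 8 3 2 8 4 1 9

Derivation:
Step 1: leaves = {5,6,7}. Remove smallest leaf 5, emit neighbor 8.
Step 2: leaves = {6,7}. Remove smallest leaf 6, emit neighbor 3.
Step 3: leaves = {3,7}. Remove smallest leaf 3, emit neighbor 2.
Step 4: leaves = {2,7}. Remove smallest leaf 2, emit neighbor 8.
Step 5: leaves = {7,8}. Remove smallest leaf 7, emit neighbor 4.
Step 6: leaves = {4,8}. Remove smallest leaf 4, emit neighbor 1.
Step 7: leaves = {1,8}. Remove smallest leaf 1, emit neighbor 9.
Done: 2 vertices remain (8, 9). Sequence = [8 3 2 8 4 1 9]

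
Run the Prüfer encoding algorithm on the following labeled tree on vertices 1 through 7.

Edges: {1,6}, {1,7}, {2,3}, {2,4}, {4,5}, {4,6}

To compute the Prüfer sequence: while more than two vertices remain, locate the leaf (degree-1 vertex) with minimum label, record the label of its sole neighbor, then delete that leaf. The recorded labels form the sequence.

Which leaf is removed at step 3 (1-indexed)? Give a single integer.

Step 1: current leaves = {3,5,7}. Remove leaf 3 (neighbor: 2).
Step 2: current leaves = {2,5,7}. Remove leaf 2 (neighbor: 4).
Step 3: current leaves = {5,7}. Remove leaf 5 (neighbor: 4).

Answer: 5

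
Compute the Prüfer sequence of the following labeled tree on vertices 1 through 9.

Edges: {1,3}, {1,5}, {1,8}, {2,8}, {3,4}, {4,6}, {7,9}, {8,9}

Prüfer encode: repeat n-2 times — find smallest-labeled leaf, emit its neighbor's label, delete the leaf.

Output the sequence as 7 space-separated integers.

Answer: 8 1 4 3 1 8 9

Derivation:
Step 1: leaves = {2,5,6,7}. Remove smallest leaf 2, emit neighbor 8.
Step 2: leaves = {5,6,7}. Remove smallest leaf 5, emit neighbor 1.
Step 3: leaves = {6,7}. Remove smallest leaf 6, emit neighbor 4.
Step 4: leaves = {4,7}. Remove smallest leaf 4, emit neighbor 3.
Step 5: leaves = {3,7}. Remove smallest leaf 3, emit neighbor 1.
Step 6: leaves = {1,7}. Remove smallest leaf 1, emit neighbor 8.
Step 7: leaves = {7,8}. Remove smallest leaf 7, emit neighbor 9.
Done: 2 vertices remain (8, 9). Sequence = [8 1 4 3 1 8 9]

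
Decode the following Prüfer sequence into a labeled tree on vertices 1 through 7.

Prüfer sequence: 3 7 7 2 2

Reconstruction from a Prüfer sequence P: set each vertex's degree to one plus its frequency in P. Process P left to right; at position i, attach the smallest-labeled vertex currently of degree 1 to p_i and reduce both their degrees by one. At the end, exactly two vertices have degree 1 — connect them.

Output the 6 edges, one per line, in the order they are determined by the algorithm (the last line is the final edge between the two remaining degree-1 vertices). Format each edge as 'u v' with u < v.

Initial degrees: {1:1, 2:3, 3:2, 4:1, 5:1, 6:1, 7:3}
Step 1: smallest deg-1 vertex = 1, p_1 = 3. Add edge {1,3}. Now deg[1]=0, deg[3]=1.
Step 2: smallest deg-1 vertex = 3, p_2 = 7. Add edge {3,7}. Now deg[3]=0, deg[7]=2.
Step 3: smallest deg-1 vertex = 4, p_3 = 7. Add edge {4,7}. Now deg[4]=0, deg[7]=1.
Step 4: smallest deg-1 vertex = 5, p_4 = 2. Add edge {2,5}. Now deg[5]=0, deg[2]=2.
Step 5: smallest deg-1 vertex = 6, p_5 = 2. Add edge {2,6}. Now deg[6]=0, deg[2]=1.
Final: two remaining deg-1 vertices are 2, 7. Add edge {2,7}.

Answer: 1 3
3 7
4 7
2 5
2 6
2 7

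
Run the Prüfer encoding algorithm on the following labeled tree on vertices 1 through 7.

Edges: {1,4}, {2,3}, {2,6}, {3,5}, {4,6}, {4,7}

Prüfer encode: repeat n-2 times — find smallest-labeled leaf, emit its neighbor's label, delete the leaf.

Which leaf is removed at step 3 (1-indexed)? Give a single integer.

Step 1: current leaves = {1,5,7}. Remove leaf 1 (neighbor: 4).
Step 2: current leaves = {5,7}. Remove leaf 5 (neighbor: 3).
Step 3: current leaves = {3,7}. Remove leaf 3 (neighbor: 2).

Answer: 3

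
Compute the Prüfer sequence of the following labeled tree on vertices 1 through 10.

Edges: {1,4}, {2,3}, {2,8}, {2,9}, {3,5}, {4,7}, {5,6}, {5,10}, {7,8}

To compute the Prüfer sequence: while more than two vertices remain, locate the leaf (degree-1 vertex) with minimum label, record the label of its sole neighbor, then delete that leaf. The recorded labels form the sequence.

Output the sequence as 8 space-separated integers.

Answer: 4 7 5 8 2 2 3 5

Derivation:
Step 1: leaves = {1,6,9,10}. Remove smallest leaf 1, emit neighbor 4.
Step 2: leaves = {4,6,9,10}. Remove smallest leaf 4, emit neighbor 7.
Step 3: leaves = {6,7,9,10}. Remove smallest leaf 6, emit neighbor 5.
Step 4: leaves = {7,9,10}. Remove smallest leaf 7, emit neighbor 8.
Step 5: leaves = {8,9,10}. Remove smallest leaf 8, emit neighbor 2.
Step 6: leaves = {9,10}. Remove smallest leaf 9, emit neighbor 2.
Step 7: leaves = {2,10}. Remove smallest leaf 2, emit neighbor 3.
Step 8: leaves = {3,10}. Remove smallest leaf 3, emit neighbor 5.
Done: 2 vertices remain (5, 10). Sequence = [4 7 5 8 2 2 3 5]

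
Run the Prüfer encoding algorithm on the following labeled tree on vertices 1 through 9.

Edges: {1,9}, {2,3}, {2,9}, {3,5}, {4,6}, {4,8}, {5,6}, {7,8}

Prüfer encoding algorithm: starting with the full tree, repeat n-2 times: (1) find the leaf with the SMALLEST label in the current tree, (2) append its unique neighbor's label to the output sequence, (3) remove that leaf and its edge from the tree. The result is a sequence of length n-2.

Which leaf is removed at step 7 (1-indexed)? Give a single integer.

Answer: 3

Derivation:
Step 1: current leaves = {1,7}. Remove leaf 1 (neighbor: 9).
Step 2: current leaves = {7,9}. Remove leaf 7 (neighbor: 8).
Step 3: current leaves = {8,9}. Remove leaf 8 (neighbor: 4).
Step 4: current leaves = {4,9}. Remove leaf 4 (neighbor: 6).
Step 5: current leaves = {6,9}. Remove leaf 6 (neighbor: 5).
Step 6: current leaves = {5,9}. Remove leaf 5 (neighbor: 3).
Step 7: current leaves = {3,9}. Remove leaf 3 (neighbor: 2).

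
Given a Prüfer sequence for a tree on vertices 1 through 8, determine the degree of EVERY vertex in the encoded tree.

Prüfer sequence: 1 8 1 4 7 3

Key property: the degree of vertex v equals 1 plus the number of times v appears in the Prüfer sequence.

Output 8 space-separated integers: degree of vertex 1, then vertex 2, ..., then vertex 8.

p_1 = 1: count[1] becomes 1
p_2 = 8: count[8] becomes 1
p_3 = 1: count[1] becomes 2
p_4 = 4: count[4] becomes 1
p_5 = 7: count[7] becomes 1
p_6 = 3: count[3] becomes 1
Degrees (1 + count): deg[1]=1+2=3, deg[2]=1+0=1, deg[3]=1+1=2, deg[4]=1+1=2, deg[5]=1+0=1, deg[6]=1+0=1, deg[7]=1+1=2, deg[8]=1+1=2

Answer: 3 1 2 2 1 1 2 2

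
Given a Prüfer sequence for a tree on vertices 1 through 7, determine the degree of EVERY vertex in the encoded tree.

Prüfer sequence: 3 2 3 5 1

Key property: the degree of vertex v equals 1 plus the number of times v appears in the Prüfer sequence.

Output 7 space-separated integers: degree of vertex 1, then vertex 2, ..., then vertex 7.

p_1 = 3: count[3] becomes 1
p_2 = 2: count[2] becomes 1
p_3 = 3: count[3] becomes 2
p_4 = 5: count[5] becomes 1
p_5 = 1: count[1] becomes 1
Degrees (1 + count): deg[1]=1+1=2, deg[2]=1+1=2, deg[3]=1+2=3, deg[4]=1+0=1, deg[5]=1+1=2, deg[6]=1+0=1, deg[7]=1+0=1

Answer: 2 2 3 1 2 1 1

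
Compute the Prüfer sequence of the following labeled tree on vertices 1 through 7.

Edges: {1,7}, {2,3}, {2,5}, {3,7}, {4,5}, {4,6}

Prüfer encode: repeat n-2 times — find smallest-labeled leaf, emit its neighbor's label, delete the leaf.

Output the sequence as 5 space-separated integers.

Step 1: leaves = {1,6}. Remove smallest leaf 1, emit neighbor 7.
Step 2: leaves = {6,7}. Remove smallest leaf 6, emit neighbor 4.
Step 3: leaves = {4,7}. Remove smallest leaf 4, emit neighbor 5.
Step 4: leaves = {5,7}. Remove smallest leaf 5, emit neighbor 2.
Step 5: leaves = {2,7}. Remove smallest leaf 2, emit neighbor 3.
Done: 2 vertices remain (3, 7). Sequence = [7 4 5 2 3]

Answer: 7 4 5 2 3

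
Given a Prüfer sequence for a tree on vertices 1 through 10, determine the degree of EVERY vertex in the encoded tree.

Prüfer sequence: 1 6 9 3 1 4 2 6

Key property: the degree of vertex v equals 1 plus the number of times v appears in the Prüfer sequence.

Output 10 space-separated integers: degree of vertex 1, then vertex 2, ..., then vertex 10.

p_1 = 1: count[1] becomes 1
p_2 = 6: count[6] becomes 1
p_3 = 9: count[9] becomes 1
p_4 = 3: count[3] becomes 1
p_5 = 1: count[1] becomes 2
p_6 = 4: count[4] becomes 1
p_7 = 2: count[2] becomes 1
p_8 = 6: count[6] becomes 2
Degrees (1 + count): deg[1]=1+2=3, deg[2]=1+1=2, deg[3]=1+1=2, deg[4]=1+1=2, deg[5]=1+0=1, deg[6]=1+2=3, deg[7]=1+0=1, deg[8]=1+0=1, deg[9]=1+1=2, deg[10]=1+0=1

Answer: 3 2 2 2 1 3 1 1 2 1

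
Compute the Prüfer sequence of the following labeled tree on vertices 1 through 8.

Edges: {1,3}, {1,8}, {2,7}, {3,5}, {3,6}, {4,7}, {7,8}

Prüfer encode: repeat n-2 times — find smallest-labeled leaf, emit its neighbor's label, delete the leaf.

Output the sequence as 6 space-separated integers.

Answer: 7 7 3 3 1 8

Derivation:
Step 1: leaves = {2,4,5,6}. Remove smallest leaf 2, emit neighbor 7.
Step 2: leaves = {4,5,6}. Remove smallest leaf 4, emit neighbor 7.
Step 3: leaves = {5,6,7}. Remove smallest leaf 5, emit neighbor 3.
Step 4: leaves = {6,7}. Remove smallest leaf 6, emit neighbor 3.
Step 5: leaves = {3,7}. Remove smallest leaf 3, emit neighbor 1.
Step 6: leaves = {1,7}. Remove smallest leaf 1, emit neighbor 8.
Done: 2 vertices remain (7, 8). Sequence = [7 7 3 3 1 8]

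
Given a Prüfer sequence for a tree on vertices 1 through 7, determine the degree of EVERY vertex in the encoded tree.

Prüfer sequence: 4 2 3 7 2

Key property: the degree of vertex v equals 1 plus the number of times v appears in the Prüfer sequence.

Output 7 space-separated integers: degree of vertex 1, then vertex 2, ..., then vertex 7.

Answer: 1 3 2 2 1 1 2

Derivation:
p_1 = 4: count[4] becomes 1
p_2 = 2: count[2] becomes 1
p_3 = 3: count[3] becomes 1
p_4 = 7: count[7] becomes 1
p_5 = 2: count[2] becomes 2
Degrees (1 + count): deg[1]=1+0=1, deg[2]=1+2=3, deg[3]=1+1=2, deg[4]=1+1=2, deg[5]=1+0=1, deg[6]=1+0=1, deg[7]=1+1=2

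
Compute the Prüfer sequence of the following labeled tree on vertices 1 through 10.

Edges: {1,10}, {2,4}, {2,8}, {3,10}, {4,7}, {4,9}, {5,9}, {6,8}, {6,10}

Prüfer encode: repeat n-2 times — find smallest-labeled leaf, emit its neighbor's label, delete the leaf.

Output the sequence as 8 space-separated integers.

Answer: 10 10 9 4 4 2 8 6

Derivation:
Step 1: leaves = {1,3,5,7}. Remove smallest leaf 1, emit neighbor 10.
Step 2: leaves = {3,5,7}. Remove smallest leaf 3, emit neighbor 10.
Step 3: leaves = {5,7,10}. Remove smallest leaf 5, emit neighbor 9.
Step 4: leaves = {7,9,10}. Remove smallest leaf 7, emit neighbor 4.
Step 5: leaves = {9,10}. Remove smallest leaf 9, emit neighbor 4.
Step 6: leaves = {4,10}. Remove smallest leaf 4, emit neighbor 2.
Step 7: leaves = {2,10}. Remove smallest leaf 2, emit neighbor 8.
Step 8: leaves = {8,10}. Remove smallest leaf 8, emit neighbor 6.
Done: 2 vertices remain (6, 10). Sequence = [10 10 9 4 4 2 8 6]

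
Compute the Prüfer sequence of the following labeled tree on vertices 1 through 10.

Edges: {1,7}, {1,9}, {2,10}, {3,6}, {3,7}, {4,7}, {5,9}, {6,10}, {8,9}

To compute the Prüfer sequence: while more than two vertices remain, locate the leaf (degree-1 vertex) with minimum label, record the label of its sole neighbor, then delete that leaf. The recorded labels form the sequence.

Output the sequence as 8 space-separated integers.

Step 1: leaves = {2,4,5,8}. Remove smallest leaf 2, emit neighbor 10.
Step 2: leaves = {4,5,8,10}. Remove smallest leaf 4, emit neighbor 7.
Step 3: leaves = {5,8,10}. Remove smallest leaf 5, emit neighbor 9.
Step 4: leaves = {8,10}. Remove smallest leaf 8, emit neighbor 9.
Step 5: leaves = {9,10}. Remove smallest leaf 9, emit neighbor 1.
Step 6: leaves = {1,10}. Remove smallest leaf 1, emit neighbor 7.
Step 7: leaves = {7,10}. Remove smallest leaf 7, emit neighbor 3.
Step 8: leaves = {3,10}. Remove smallest leaf 3, emit neighbor 6.
Done: 2 vertices remain (6, 10). Sequence = [10 7 9 9 1 7 3 6]

Answer: 10 7 9 9 1 7 3 6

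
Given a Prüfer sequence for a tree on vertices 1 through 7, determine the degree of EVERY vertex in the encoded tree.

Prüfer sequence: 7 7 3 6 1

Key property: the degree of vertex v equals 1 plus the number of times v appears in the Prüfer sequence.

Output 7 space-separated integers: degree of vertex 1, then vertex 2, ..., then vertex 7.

Answer: 2 1 2 1 1 2 3

Derivation:
p_1 = 7: count[7] becomes 1
p_2 = 7: count[7] becomes 2
p_3 = 3: count[3] becomes 1
p_4 = 6: count[6] becomes 1
p_5 = 1: count[1] becomes 1
Degrees (1 + count): deg[1]=1+1=2, deg[2]=1+0=1, deg[3]=1+1=2, deg[4]=1+0=1, deg[5]=1+0=1, deg[6]=1+1=2, deg[7]=1+2=3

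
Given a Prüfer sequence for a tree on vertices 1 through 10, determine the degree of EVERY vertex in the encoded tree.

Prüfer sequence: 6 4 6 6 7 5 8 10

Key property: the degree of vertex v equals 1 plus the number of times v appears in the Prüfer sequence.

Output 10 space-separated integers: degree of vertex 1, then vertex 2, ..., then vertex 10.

Answer: 1 1 1 2 2 4 2 2 1 2

Derivation:
p_1 = 6: count[6] becomes 1
p_2 = 4: count[4] becomes 1
p_3 = 6: count[6] becomes 2
p_4 = 6: count[6] becomes 3
p_5 = 7: count[7] becomes 1
p_6 = 5: count[5] becomes 1
p_7 = 8: count[8] becomes 1
p_8 = 10: count[10] becomes 1
Degrees (1 + count): deg[1]=1+0=1, deg[2]=1+0=1, deg[3]=1+0=1, deg[4]=1+1=2, deg[5]=1+1=2, deg[6]=1+3=4, deg[7]=1+1=2, deg[8]=1+1=2, deg[9]=1+0=1, deg[10]=1+1=2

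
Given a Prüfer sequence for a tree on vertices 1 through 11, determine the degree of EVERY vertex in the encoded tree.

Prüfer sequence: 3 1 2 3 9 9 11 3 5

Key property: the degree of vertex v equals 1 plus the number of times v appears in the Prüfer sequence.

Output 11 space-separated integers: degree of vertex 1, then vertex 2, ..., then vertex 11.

Answer: 2 2 4 1 2 1 1 1 3 1 2

Derivation:
p_1 = 3: count[3] becomes 1
p_2 = 1: count[1] becomes 1
p_3 = 2: count[2] becomes 1
p_4 = 3: count[3] becomes 2
p_5 = 9: count[9] becomes 1
p_6 = 9: count[9] becomes 2
p_7 = 11: count[11] becomes 1
p_8 = 3: count[3] becomes 3
p_9 = 5: count[5] becomes 1
Degrees (1 + count): deg[1]=1+1=2, deg[2]=1+1=2, deg[3]=1+3=4, deg[4]=1+0=1, deg[5]=1+1=2, deg[6]=1+0=1, deg[7]=1+0=1, deg[8]=1+0=1, deg[9]=1+2=3, deg[10]=1+0=1, deg[11]=1+1=2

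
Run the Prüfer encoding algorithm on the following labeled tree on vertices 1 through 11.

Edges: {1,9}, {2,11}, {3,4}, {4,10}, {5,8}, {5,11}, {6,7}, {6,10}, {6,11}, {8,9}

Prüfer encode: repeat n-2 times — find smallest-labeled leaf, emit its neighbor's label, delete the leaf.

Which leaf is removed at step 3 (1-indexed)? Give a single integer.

Step 1: current leaves = {1,2,3,7}. Remove leaf 1 (neighbor: 9).
Step 2: current leaves = {2,3,7,9}. Remove leaf 2 (neighbor: 11).
Step 3: current leaves = {3,7,9}. Remove leaf 3 (neighbor: 4).

Answer: 3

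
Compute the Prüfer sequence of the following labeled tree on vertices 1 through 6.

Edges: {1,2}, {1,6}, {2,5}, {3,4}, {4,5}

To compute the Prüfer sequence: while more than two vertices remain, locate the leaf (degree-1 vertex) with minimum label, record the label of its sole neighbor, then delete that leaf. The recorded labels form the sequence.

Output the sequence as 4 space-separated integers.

Answer: 4 5 2 1

Derivation:
Step 1: leaves = {3,6}. Remove smallest leaf 3, emit neighbor 4.
Step 2: leaves = {4,6}. Remove smallest leaf 4, emit neighbor 5.
Step 3: leaves = {5,6}. Remove smallest leaf 5, emit neighbor 2.
Step 4: leaves = {2,6}. Remove smallest leaf 2, emit neighbor 1.
Done: 2 vertices remain (1, 6). Sequence = [4 5 2 1]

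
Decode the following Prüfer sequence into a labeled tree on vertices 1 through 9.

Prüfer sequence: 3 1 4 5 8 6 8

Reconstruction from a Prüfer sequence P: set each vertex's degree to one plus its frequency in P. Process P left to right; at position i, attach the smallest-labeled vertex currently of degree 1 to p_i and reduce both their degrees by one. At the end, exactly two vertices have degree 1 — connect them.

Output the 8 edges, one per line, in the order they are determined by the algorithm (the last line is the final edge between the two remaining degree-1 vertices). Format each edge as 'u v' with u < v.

Initial degrees: {1:2, 2:1, 3:2, 4:2, 5:2, 6:2, 7:1, 8:3, 9:1}
Step 1: smallest deg-1 vertex = 2, p_1 = 3. Add edge {2,3}. Now deg[2]=0, deg[3]=1.
Step 2: smallest deg-1 vertex = 3, p_2 = 1. Add edge {1,3}. Now deg[3]=0, deg[1]=1.
Step 3: smallest deg-1 vertex = 1, p_3 = 4. Add edge {1,4}. Now deg[1]=0, deg[4]=1.
Step 4: smallest deg-1 vertex = 4, p_4 = 5. Add edge {4,5}. Now deg[4]=0, deg[5]=1.
Step 5: smallest deg-1 vertex = 5, p_5 = 8. Add edge {5,8}. Now deg[5]=0, deg[8]=2.
Step 6: smallest deg-1 vertex = 7, p_6 = 6. Add edge {6,7}. Now deg[7]=0, deg[6]=1.
Step 7: smallest deg-1 vertex = 6, p_7 = 8. Add edge {6,8}. Now deg[6]=0, deg[8]=1.
Final: two remaining deg-1 vertices are 8, 9. Add edge {8,9}.

Answer: 2 3
1 3
1 4
4 5
5 8
6 7
6 8
8 9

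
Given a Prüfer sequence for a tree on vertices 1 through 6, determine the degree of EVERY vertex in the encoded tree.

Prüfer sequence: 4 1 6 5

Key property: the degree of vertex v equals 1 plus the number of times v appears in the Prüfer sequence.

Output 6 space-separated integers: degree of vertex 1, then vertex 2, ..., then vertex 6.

Answer: 2 1 1 2 2 2

Derivation:
p_1 = 4: count[4] becomes 1
p_2 = 1: count[1] becomes 1
p_3 = 6: count[6] becomes 1
p_4 = 5: count[5] becomes 1
Degrees (1 + count): deg[1]=1+1=2, deg[2]=1+0=1, deg[3]=1+0=1, deg[4]=1+1=2, deg[5]=1+1=2, deg[6]=1+1=2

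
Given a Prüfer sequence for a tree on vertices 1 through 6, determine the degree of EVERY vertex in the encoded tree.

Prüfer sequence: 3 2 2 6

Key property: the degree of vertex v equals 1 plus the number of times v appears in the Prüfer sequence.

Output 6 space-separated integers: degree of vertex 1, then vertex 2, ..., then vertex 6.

Answer: 1 3 2 1 1 2

Derivation:
p_1 = 3: count[3] becomes 1
p_2 = 2: count[2] becomes 1
p_3 = 2: count[2] becomes 2
p_4 = 6: count[6] becomes 1
Degrees (1 + count): deg[1]=1+0=1, deg[2]=1+2=3, deg[3]=1+1=2, deg[4]=1+0=1, deg[5]=1+0=1, deg[6]=1+1=2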